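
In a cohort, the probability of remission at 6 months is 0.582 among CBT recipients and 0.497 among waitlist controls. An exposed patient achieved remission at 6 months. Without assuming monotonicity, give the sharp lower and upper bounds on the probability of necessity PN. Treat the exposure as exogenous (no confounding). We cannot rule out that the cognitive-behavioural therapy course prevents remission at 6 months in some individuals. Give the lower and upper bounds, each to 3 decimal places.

Let p₁ = 0.582, p₀ = 0.497.
Under exogeneity alone the bounds on PN are max{0,(p₁−p₀)/p₁} ≤ PN ≤ min{1,(1−p₀)/p₁}.
  lower = (p₁ − p₀)/p₁ = 0.085 / 0.582 ≈ 0.1460
  upper = min{1, (1 − p₀)/p₁} = 0.503 / 0.582 ≈ 0.8643

0.146 ≤ PN ≤ 0.864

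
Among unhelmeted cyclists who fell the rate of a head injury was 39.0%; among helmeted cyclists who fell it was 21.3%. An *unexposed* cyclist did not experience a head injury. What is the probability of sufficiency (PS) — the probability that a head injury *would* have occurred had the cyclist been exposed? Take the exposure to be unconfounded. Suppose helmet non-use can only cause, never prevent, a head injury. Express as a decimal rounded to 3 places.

PS ≈ 0.225

p₁ = 0.39, p₀ = 0.213.
Under exogeneity and monotonicity, PS = (p₁ − p₀) / (1 − p₀).
PS = (0.39 − 0.213) / (1 − 0.213) = 0.177 / 0.787 ≈ 0.2249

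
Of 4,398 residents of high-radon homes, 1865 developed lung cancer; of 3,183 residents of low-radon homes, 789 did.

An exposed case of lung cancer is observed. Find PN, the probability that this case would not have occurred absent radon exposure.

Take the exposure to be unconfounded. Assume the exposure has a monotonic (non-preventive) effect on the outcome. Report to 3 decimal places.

p₁ = P(outcome | exposed) = 1865/4398 = 0.42406
p₀ = P(outcome | unexposed) = 789/3183 = 0.24788
Under exogeneity and monotonicity, PN = (p₁ − p₀) / p₁.
PN = (0.42406 − 0.24788) / 0.42406 = 0.17618 / 0.42406 ≈ 0.4155

PN ≈ 0.415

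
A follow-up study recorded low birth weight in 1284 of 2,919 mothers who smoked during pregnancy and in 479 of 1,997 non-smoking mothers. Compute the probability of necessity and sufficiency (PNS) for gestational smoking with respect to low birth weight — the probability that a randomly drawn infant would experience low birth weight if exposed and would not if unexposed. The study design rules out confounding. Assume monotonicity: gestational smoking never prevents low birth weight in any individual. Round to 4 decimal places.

PNS ≈ 0.2000

p₁ = P(outcome | exposed) = 1284/2919 = 0.43988
p₀ = P(outcome | unexposed) = 479/1997 = 0.23986
Under exogeneity and monotonicity, PNS = p₁ − p₀.
PNS = 0.43988 − 0.23986 = 0.20002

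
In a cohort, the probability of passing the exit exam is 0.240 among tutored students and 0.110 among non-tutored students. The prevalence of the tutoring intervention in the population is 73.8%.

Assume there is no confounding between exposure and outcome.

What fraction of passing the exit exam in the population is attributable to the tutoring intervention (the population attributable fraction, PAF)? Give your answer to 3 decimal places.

PAF ≈ 0.466

Let p₁ = 0.24, p₀ = 0.11.
Overall risk P(Y=1) = π·p₁ + (1−π)·p₀ = 0.738×0.24 + 0.262×0.11 = 0.20594.
Under exogeneity, PAF = [P(Y=1) − p₀] / P(Y=1).
PAF = (0.20594 − 0.11) / 0.20594 ≈ 0.4659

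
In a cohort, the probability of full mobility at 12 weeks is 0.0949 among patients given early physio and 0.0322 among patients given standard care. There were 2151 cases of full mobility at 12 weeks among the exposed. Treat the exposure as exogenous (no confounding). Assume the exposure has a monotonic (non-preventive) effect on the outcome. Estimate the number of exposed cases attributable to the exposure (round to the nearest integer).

about 1421 cases

Let p₁ = 0.0949, p₀ = 0.0322.
PN = (p₁ − p₀)/p₁ = (0.0949 − 0.0322) / 0.0949 ≈ 0.66070.
Attributable cases ≈ PN × (exposed cases) = 0.66070 × 2151 ≈ 1421.16.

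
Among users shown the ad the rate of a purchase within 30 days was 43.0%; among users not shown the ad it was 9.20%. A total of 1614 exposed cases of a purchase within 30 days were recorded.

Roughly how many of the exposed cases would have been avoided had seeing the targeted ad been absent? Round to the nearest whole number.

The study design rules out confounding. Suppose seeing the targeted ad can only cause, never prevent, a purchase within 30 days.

about 1269 cases

p₁ = 0.43, p₀ = 0.092.
PN = (p₁ − p₀)/p₁ = (0.43 − 0.092) / 0.43 ≈ 0.78605.
Attributable cases ≈ PN × (exposed cases) = 0.78605 × 1614 ≈ 1268.68.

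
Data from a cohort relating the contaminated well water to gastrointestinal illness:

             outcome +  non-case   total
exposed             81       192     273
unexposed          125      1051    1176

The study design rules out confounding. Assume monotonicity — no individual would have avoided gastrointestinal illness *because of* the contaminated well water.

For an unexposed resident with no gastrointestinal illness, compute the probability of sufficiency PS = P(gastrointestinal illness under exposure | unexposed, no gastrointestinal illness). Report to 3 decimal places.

PS ≈ 0.213

p₁ = P(outcome | exposed) = 81/273 = 0.2967
p₀ = P(outcome | unexposed) = 125/1176 = 0.10629
Under exogeneity and monotonicity, PS = (p₁ − p₀)/(1 − p₀).
PS = (0.2967 − 0.10629) / 0.89371 ≈ 0.2131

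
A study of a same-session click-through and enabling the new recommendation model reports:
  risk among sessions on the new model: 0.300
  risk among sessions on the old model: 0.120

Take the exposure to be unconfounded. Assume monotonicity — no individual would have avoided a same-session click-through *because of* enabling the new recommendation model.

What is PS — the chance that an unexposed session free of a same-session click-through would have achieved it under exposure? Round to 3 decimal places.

Let p₁ = 0.3, p₀ = 0.12.
Under exogeneity and monotonicity, PS = (p₁ − p₀) / (1 − p₀).
PS = (0.3 − 0.12) / (1 − 0.12) = 0.18 / 0.88 ≈ 0.2045

PS ≈ 0.205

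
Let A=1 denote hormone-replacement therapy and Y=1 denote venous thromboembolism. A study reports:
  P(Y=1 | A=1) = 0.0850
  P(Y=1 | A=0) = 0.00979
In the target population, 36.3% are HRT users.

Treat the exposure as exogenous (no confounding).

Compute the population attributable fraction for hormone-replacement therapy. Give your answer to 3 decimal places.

PAF ≈ 0.736

Let p₁ = 0.085, p₀ = 0.00979.
Overall risk P(Y=1) = π·p₁ + (1−π)·p₀ = 0.363×0.085 + 0.637×0.00979 = 0.037091.
Under exogeneity, PAF = [P(Y=1) − p₀] / P(Y=1).
PAF = (0.037091 − 0.00979) / 0.037091 ≈ 0.7361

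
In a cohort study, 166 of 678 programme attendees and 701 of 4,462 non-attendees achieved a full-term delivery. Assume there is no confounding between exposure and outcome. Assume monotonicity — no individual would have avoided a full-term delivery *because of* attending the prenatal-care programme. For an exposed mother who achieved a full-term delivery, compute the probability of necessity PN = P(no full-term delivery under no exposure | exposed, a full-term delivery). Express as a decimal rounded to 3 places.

PN ≈ 0.358

p₁ = P(outcome | exposed) = 166/678 = 0.24484
p₀ = P(outcome | unexposed) = 701/4462 = 0.1571
Under exogeneity and monotonicity, PN = (p₁ − p₀) / p₁.
PN = (0.24484 − 0.1571) / 0.24484 = 0.087733 / 0.24484 ≈ 0.3583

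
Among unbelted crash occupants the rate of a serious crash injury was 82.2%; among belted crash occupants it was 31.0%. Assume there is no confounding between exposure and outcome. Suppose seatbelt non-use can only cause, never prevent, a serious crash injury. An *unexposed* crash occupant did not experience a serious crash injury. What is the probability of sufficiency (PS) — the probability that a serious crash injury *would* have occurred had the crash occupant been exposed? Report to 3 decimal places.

PS ≈ 0.742

p₁ = 0.822, p₀ = 0.31.
Under exogeneity and monotonicity, PS = (p₁ − p₀) / (1 − p₀).
PS = (0.822 − 0.31) / (1 − 0.31) = 0.512 / 0.69 ≈ 0.7420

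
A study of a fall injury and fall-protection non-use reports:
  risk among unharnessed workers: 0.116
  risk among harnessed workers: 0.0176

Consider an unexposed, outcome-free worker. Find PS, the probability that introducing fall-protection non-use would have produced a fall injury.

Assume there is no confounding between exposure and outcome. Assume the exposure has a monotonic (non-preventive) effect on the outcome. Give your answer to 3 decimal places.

PS ≈ 0.100

Let p₁ = 0.116, p₀ = 0.0176.
Under exogeneity and monotonicity, PS = (p₁ − p₀) / (1 − p₀).
PS = (0.116 − 0.0176) / (1 − 0.0176) = 0.0984 / 0.9824 ≈ 0.1002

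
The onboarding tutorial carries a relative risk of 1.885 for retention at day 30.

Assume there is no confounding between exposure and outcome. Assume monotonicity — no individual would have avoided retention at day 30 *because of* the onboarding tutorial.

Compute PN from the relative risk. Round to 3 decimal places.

Under exogeneity and monotonicity, PN = (RR − 1) / RR = 1 − 1/RR.
PN = (1.885 − 1) / 1.885 = 0.885 / 1.885 ≈ 0.4695

PN ≈ 0.469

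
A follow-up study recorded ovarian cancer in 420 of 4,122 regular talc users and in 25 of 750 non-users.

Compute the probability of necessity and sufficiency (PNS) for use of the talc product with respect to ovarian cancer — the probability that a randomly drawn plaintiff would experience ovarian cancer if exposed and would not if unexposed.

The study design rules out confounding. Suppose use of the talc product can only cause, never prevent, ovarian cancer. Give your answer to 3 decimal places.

p₁ = P(outcome | exposed) = 420/4122 = 0.10189
p₀ = P(outcome | unexposed) = 25/750 = 0.033333
Under exogeneity and monotonicity, PNS = p₁ − p₀.
PNS = 0.10189 − 0.033333 = 0.068559

PNS ≈ 0.069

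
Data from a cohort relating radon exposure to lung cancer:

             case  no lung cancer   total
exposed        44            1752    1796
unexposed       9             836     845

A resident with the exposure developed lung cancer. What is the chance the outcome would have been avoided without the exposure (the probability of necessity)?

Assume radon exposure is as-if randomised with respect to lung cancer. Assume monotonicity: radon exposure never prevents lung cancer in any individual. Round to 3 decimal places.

p₁ = P(outcome | exposed) = 44/1796 = 0.024499
p₀ = P(outcome | unexposed) = 9/845 = 0.010651
Under exogeneity and monotonicity, PN = (p₁ − p₀)/p₁.
PN = (0.024499 − 0.010651) / 0.024499 ≈ 0.5653

PN ≈ 0.565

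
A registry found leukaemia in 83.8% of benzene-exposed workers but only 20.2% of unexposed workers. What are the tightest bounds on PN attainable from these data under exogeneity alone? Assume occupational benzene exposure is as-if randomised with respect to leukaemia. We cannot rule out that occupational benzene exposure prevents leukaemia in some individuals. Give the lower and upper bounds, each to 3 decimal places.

0.759 ≤ PN ≤ 0.952

p₁ = 0.838, p₀ = 0.202.
Under exogeneity alone the bounds on PN are max{0,(p₁−p₀)/p₁} ≤ PN ≤ min{1,(1−p₀)/p₁}.
  lower = (p₁ − p₀)/p₁ = 0.636 / 0.838 ≈ 0.7589
  upper = min{1, (1 − p₀)/p₁} = 0.798 / 0.838 ≈ 0.9523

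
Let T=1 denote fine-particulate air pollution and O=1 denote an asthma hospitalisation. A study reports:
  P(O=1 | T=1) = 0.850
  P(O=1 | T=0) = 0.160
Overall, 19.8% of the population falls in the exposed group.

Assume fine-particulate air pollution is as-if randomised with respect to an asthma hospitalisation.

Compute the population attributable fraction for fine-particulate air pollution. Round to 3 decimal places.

PAF ≈ 0.461

Let p₁ = 0.85, p₀ = 0.16.
Overall risk P(Y=1) = π·p₁ + (1−π)·p₀ = 0.198×0.85 + 0.802×0.16 = 0.29662.
Under exogeneity, PAF = [P(Y=1) − p₀] / P(Y=1).
PAF = (0.29662 − 0.16) / 0.29662 ≈ 0.4606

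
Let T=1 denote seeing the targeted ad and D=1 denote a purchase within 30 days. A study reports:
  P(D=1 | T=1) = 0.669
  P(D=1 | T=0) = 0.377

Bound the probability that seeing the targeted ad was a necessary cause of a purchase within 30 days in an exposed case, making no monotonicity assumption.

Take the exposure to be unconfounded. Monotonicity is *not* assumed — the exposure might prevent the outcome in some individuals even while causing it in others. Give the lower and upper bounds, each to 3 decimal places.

0.436 ≤ PN ≤ 0.931

Let p₁ = 0.669, p₀ = 0.377.
Under exogeneity alone the bounds on PN are max{0,(p₁−p₀)/p₁} ≤ PN ≤ min{1,(1−p₀)/p₁}.
  lower = (p₁ − p₀)/p₁ = 0.292 / 0.669 ≈ 0.4365
  upper = min{1, (1 − p₀)/p₁} = 0.623 / 0.669 ≈ 0.9312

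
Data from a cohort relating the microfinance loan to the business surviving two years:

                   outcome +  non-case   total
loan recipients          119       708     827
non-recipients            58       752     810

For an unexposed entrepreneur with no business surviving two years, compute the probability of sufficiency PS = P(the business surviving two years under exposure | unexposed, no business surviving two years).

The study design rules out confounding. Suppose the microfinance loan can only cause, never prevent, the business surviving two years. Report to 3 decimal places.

PS ≈ 0.078

p₁ = P(outcome | exposed) = 119/827 = 0.14389
p₀ = P(outcome | unexposed) = 58/810 = 0.071605
Under exogeneity and monotonicity, PS = (p₁ − p₀) / (1 − p₀).
PS = (0.14389 − 0.071605) / (1 − 0.071605) = 0.072289 / 0.9284 ≈ 0.0779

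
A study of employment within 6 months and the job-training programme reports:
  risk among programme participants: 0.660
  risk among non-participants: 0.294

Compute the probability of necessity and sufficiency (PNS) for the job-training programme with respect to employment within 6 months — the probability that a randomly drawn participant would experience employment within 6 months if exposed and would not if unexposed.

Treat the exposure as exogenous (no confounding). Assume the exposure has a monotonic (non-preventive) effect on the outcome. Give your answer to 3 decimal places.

PNS ≈ 0.366

Let p₁ = 0.66, p₀ = 0.294.
Under exogeneity and monotonicity, PNS = p₁ − p₀.
PNS = 0.66 − 0.294 = 0.366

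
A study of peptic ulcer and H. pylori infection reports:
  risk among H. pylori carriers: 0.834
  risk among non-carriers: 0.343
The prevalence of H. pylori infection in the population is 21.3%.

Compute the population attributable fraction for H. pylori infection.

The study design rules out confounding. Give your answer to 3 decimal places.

PAF ≈ 0.234

Let p₁ = 0.834, p₀ = 0.343.
Overall risk P(Y=1) = π·p₁ + (1−π)·p₀ = 0.213×0.834 + 0.787×0.343 = 0.44758.
Under exogeneity, PAF = [P(Y=1) − p₀] / P(Y=1).
PAF = (0.44758 − 0.343) / 0.44758 ≈ 0.2337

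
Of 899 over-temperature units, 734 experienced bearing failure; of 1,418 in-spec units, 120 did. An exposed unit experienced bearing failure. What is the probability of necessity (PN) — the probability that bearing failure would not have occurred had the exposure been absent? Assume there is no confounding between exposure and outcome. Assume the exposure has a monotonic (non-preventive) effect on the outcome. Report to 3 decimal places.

p₁ = P(outcome | exposed) = 734/899 = 0.81646
p₀ = P(outcome | unexposed) = 120/1418 = 0.084626
Under exogeneity and monotonicity, PN = (p₁ − p₀) / p₁.
PN = (0.81646 − 0.084626) / 0.81646 = 0.73184 / 0.81646 ≈ 0.8964

PN ≈ 0.896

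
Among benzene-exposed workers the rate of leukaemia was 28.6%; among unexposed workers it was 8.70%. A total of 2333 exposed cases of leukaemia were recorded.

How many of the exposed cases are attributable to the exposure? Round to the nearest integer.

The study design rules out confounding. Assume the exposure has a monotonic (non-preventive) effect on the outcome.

about 1623 cases

p₁ = 0.286, p₀ = 0.087.
PN = (p₁ − p₀)/p₁ = (0.286 − 0.087) / 0.286 ≈ 0.69580.
Attributable cases ≈ PN × (exposed cases) = 0.69580 × 2333 ≈ 1623.31.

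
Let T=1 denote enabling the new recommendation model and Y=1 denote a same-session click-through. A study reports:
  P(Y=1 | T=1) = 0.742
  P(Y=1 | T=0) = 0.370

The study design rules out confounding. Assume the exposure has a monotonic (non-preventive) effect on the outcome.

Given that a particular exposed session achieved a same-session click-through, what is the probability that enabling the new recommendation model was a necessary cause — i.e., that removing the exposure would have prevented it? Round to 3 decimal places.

Let p₁ = 0.742, p₀ = 0.37.
Under exogeneity and monotonicity, PN = (p₁ − p₀) / p₁.
PN = (0.742 − 0.37) / 0.742 = 0.372 / 0.742 ≈ 0.5013

PN ≈ 0.501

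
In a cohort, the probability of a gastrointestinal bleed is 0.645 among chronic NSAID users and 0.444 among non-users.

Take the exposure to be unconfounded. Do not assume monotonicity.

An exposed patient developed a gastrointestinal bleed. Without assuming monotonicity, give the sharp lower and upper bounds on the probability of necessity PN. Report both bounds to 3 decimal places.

Let p₁ = 0.645, p₀ = 0.444.
Under exogeneity alone the bounds on PN are max{0,(p₁−p₀)/p₁} ≤ PN ≤ min{1,(1−p₀)/p₁}.
  lower = (p₁ − p₀)/p₁ = 0.201 / 0.645 ≈ 0.3116
  upper = min{1, (1 − p₀)/p₁} = 0.556 / 0.645 ≈ 0.8620

0.312 ≤ PN ≤ 0.862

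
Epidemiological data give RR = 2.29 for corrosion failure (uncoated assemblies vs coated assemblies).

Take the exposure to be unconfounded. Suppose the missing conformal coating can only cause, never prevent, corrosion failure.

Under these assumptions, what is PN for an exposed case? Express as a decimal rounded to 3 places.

Under exogeneity and monotonicity, PN = (RR − 1) / RR = 1 − 1/RR.
PN = (2.29 − 1) / 2.29 = 1.29 / 2.29 ≈ 0.5633

PN ≈ 0.563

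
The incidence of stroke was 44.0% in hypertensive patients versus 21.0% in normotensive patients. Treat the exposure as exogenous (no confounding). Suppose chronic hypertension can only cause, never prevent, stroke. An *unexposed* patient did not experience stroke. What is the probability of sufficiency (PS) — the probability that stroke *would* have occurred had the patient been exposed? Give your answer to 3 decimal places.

PS ≈ 0.291

p₁ = 0.44, p₀ = 0.21.
Under exogeneity and monotonicity, PS = (p₁ − p₀) / (1 − p₀).
PS = (0.44 − 0.21) / (1 − 0.21) = 0.23 / 0.79 ≈ 0.2911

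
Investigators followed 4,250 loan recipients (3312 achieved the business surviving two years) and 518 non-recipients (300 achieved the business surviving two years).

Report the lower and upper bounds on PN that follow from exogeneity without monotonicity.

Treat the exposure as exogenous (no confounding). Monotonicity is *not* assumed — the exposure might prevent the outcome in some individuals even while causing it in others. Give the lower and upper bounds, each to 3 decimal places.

p₁ = P(outcome | exposed) = 3312/4250 = 0.77929
p₀ = P(outcome | unexposed) = 300/518 = 0.57915
Under exogeneity alone the bounds on PN are max{0,(p₁−p₀)/p₁} ≤ PN ≤ min{1,(1−p₀)/p₁}.
  lower = (p₁ − p₀)/p₁ = 0.20014 / 0.77929 ≈ 0.2568
  upper = min{1, (1 − p₀)/p₁} = 0.42085 / 0.77929 ≈ 0.5400

0.257 ≤ PN ≤ 0.540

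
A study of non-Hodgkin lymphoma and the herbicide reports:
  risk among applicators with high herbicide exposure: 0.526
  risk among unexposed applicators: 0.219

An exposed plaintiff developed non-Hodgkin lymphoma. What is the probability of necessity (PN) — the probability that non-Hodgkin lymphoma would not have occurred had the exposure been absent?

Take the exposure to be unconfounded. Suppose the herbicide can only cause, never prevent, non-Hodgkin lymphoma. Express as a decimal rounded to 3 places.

PN ≈ 0.584

Let p₁ = 0.526, p₀ = 0.219.
Under exogeneity and monotonicity, PN = (p₁ − p₀) / p₁.
PN = (0.526 − 0.219) / 0.526 = 0.307 / 0.526 ≈ 0.5837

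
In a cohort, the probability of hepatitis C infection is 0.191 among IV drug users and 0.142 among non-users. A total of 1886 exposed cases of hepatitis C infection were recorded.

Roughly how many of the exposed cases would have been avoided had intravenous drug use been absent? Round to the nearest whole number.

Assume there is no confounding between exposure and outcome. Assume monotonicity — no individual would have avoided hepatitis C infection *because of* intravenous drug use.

about 484 cases

Let p₁ = 0.191, p₀ = 0.142.
PN = (p₁ − p₀)/p₁ = (0.191 − 0.142) / 0.191 ≈ 0.25654.
Attributable cases ≈ PN × (exposed cases) = 0.25654 × 1886 ≈ 483.84.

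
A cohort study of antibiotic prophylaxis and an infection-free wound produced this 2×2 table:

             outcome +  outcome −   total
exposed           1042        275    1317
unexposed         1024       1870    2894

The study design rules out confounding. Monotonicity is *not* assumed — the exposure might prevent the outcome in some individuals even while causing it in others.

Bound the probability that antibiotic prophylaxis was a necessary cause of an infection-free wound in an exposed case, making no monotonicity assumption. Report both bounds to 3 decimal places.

0.553 ≤ PN ≤ 0.817

p₁ = P(outcome | exposed) = 1042/1317 = 0.79119
p₀ = P(outcome | unexposed) = 1024/2894 = 0.35384
Under exogeneity alone the bounds on PN are max{0,(p₁−p₀)/p₁} ≤ PN ≤ min{1,(1−p₀)/p₁}.
  lower = (p₁ − p₀)/p₁ = 0.43736 / 0.79119 ≈ 0.5528
  upper = min{1, (1 − p₀)/p₁} = 0.64616 / 0.79119 ≈ 0.8167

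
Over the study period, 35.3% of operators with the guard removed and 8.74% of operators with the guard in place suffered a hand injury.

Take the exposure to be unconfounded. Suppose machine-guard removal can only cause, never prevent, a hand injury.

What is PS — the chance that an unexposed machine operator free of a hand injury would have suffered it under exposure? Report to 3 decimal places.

p₁ = 0.353, p₀ = 0.0874.
Under exogeneity and monotonicity, PS = (p₁ − p₀) / (1 − p₀).
PS = (0.353 − 0.0874) / (1 − 0.0874) = 0.2656 / 0.9126 ≈ 0.2910

PS ≈ 0.291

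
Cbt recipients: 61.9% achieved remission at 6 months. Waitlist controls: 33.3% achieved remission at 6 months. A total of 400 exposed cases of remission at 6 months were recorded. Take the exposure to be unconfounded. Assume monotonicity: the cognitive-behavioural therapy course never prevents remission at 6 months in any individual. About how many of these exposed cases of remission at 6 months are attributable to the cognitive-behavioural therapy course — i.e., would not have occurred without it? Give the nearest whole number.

about 185 cases

p₁ = 0.619, p₀ = 0.333.
PN = (p₁ − p₀)/p₁ = (0.619 − 0.333) / 0.619 ≈ 0.46204.
Attributable cases ≈ PN × (exposed cases) = 0.46204 × 400 ≈ 184.81.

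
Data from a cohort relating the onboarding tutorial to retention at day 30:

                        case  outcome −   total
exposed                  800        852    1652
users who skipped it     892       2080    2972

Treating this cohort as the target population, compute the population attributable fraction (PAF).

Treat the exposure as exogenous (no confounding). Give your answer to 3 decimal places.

p₁ = P(outcome | exposed) = 800/1652 = 0.48426
p₀ = P(outcome | unexposed) = 892/2972 = 0.30013
Exposure prevalence π = 1652/4624 = 0.35727; overall risk P(Y=1) = 0.36592.
Under exogeneity, PAF = [P(Y=1) − p₀]/P(Y=1).
PAF = (0.36592 − 0.30013) / 0.36592 ≈ 0.1798

PAF ≈ 0.180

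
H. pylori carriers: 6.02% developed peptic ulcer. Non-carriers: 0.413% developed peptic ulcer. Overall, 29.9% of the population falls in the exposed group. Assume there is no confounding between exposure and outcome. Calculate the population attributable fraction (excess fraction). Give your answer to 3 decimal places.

PAF ≈ 0.802

p₁ = 0.0602, p₀ = 0.00413.
Overall risk P(Y=1) = π·p₁ + (1−π)·p₀ = 0.299×0.0602 + 0.701×0.00413 = 0.020895.
Under exogeneity, PAF = [P(Y=1) − p₀] / P(Y=1).
PAF = (0.020895 − 0.00413) / 0.020895 ≈ 0.8023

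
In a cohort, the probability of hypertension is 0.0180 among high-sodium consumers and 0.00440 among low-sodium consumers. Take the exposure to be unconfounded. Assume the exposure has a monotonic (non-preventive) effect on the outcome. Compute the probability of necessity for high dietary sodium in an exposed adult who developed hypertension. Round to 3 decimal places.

Let p₁ = 0.018, p₀ = 0.0044.
Under exogeneity and monotonicity, PN = (p₁ − p₀) / p₁.
PN = (0.018 − 0.0044) / 0.018 = 0.0136 / 0.018 ≈ 0.7556

PN ≈ 0.756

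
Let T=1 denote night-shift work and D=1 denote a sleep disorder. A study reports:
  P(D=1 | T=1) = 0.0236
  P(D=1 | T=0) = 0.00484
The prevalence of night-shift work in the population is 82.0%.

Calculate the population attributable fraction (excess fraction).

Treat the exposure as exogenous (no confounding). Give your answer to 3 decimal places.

PAF ≈ 0.761

Let p₁ = 0.0236, p₀ = 0.00484.
Overall risk P(Y=1) = π·p₁ + (1−π)·p₀ = 0.82×0.0236 + 0.18×0.00484 = 0.020223.
Under exogeneity, PAF = [P(Y=1) − p₀] / P(Y=1).
PAF = (0.020223 − 0.00484) / 0.020223 ≈ 0.7607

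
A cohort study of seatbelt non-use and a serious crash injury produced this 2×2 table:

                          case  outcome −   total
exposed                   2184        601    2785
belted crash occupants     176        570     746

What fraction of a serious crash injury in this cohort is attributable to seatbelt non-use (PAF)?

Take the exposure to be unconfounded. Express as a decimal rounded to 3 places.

p₁ = P(outcome | exposed) = 2184/2785 = 0.7842
p₀ = P(outcome | unexposed) = 176/746 = 0.23592
Exposure prevalence π = 2785/3531 = 0.78873; overall risk P(Y=1) = 0.66837.
Under exogeneity, PAF = [P(Y=1) − p₀]/P(Y=1).
PAF = (0.66837 − 0.23592) / 0.66837 ≈ 0.6470

PAF ≈ 0.647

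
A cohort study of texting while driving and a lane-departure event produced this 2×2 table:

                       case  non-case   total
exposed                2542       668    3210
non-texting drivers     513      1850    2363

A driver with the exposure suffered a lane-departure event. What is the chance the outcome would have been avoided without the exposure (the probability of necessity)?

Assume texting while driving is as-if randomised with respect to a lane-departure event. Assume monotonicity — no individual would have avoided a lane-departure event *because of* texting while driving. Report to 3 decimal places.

p₁ = P(outcome | exposed) = 2542/3210 = 0.7919
p₀ = P(outcome | unexposed) = 513/2363 = 0.2171
Under exogeneity and monotonicity, PN = (p₁ − p₀)/p₁.
PN = (0.7919 − 0.2171) / 0.7919 ≈ 0.7259

PN ≈ 0.726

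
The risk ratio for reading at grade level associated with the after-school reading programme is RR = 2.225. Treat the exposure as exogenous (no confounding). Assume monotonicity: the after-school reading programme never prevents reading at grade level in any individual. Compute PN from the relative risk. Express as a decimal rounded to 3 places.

Under exogeneity and monotonicity, PN = (RR − 1) / RR = 1 − 1/RR.
PN = (2.225 − 1) / 2.225 = 1.225 / 2.225 ≈ 0.5506

PN ≈ 0.551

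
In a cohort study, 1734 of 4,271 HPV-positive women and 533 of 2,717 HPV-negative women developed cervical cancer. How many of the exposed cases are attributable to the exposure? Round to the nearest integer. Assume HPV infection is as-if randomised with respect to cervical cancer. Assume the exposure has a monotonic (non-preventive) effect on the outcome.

p₁ = P(outcome | exposed) = 1734/4271 = 0.40599
p₀ = P(outcome | unexposed) = 533/2717 = 0.19617
PN = (p₁ − p₀)/p₁ = (0.40599 − 0.19617) / 0.40599 ≈ 0.51681.
Attributable cases ≈ PN × (exposed cases) = 0.51681 × 1734 ≈ 896.15.

about 896 cases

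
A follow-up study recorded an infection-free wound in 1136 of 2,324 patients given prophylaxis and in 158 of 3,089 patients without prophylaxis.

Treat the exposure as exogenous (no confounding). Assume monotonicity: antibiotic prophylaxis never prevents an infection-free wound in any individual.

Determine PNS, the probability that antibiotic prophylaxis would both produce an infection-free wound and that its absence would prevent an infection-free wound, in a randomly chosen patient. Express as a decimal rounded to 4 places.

PNS ≈ 0.4377

p₁ = P(outcome | exposed) = 1136/2324 = 0.48881
p₀ = P(outcome | unexposed) = 158/3089 = 0.051149
Under exogeneity and monotonicity, PNS = p₁ − p₀.
PNS = 0.48881 − 0.051149 = 0.43766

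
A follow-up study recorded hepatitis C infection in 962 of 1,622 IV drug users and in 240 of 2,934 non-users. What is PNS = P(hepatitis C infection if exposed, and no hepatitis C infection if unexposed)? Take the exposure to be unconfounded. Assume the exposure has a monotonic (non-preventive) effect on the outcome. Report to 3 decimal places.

PNS ≈ 0.511

p₁ = P(outcome | exposed) = 962/1622 = 0.59309
p₀ = P(outcome | unexposed) = 240/2934 = 0.0818
Under exogeneity and monotonicity, PNS = p₁ − p₀.
PNS = 0.59309 − 0.0818 = 0.5113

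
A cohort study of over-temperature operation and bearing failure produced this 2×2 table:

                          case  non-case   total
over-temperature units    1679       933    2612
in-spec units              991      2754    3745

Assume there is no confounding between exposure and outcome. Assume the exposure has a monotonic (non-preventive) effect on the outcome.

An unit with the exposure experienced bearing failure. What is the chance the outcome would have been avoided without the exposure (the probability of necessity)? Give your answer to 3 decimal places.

PN ≈ 0.588

p₁ = P(outcome | exposed) = 1679/2612 = 0.6428
p₀ = P(outcome | unexposed) = 991/3745 = 0.26462
Under exogeneity and monotonicity, PN = (p₁ − p₀) / p₁.
PN = (0.6428 − 0.26462) / 0.6428 = 0.37818 / 0.6428 ≈ 0.5883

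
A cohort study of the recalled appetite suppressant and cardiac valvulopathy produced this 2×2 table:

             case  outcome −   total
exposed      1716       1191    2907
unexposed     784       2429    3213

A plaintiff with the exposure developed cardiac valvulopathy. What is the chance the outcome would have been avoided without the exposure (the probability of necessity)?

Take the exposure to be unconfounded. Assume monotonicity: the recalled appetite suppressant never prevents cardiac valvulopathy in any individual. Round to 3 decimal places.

PN ≈ 0.587

p₁ = P(outcome | exposed) = 1716/2907 = 0.5903
p₀ = P(outcome | unexposed) = 784/3213 = 0.24401
Under exogeneity and monotonicity, PN = (p₁ − p₀)/p₁.
PN = (0.5903 − 0.24401) / 0.5903 ≈ 0.5866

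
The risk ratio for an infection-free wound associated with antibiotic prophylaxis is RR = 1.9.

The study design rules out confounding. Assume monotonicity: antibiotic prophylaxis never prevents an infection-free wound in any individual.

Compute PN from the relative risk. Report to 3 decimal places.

Under exogeneity and monotonicity, PN = (RR − 1) / RR = 1 − 1/RR.
PN = (1.9 − 1) / 1.9 = 0.9 / 1.9 ≈ 0.4737

PN ≈ 0.474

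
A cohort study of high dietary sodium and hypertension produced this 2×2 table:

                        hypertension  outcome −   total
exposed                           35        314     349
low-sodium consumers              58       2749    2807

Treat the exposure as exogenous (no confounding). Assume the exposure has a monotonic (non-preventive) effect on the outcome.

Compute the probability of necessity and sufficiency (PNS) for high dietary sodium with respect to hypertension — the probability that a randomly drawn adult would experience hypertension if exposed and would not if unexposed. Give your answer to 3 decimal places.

p₁ = P(outcome | exposed) = 35/349 = 0.10029
p₀ = P(outcome | unexposed) = 58/2807 = 0.020663
Under exogeneity and monotonicity, PNS = p₁ − p₀.
PNS = 0.10029 − 0.020663 = 0.079624

PNS ≈ 0.080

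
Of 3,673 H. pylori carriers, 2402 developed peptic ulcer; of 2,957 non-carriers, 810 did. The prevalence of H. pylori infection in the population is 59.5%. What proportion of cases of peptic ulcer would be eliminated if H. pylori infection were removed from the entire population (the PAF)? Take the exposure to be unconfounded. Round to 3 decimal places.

p₁ = P(outcome | exposed) = 2402/3673 = 0.65396
p₀ = P(outcome | unexposed) = 810/2957 = 0.27393
Overall risk P(Y=1) = π·p₁ + (1−π)·p₀ = 0.595×0.65396 + 0.405×0.27393 = 0.50005.
Under exogeneity, PAF = [P(Y=1) − p₀] / P(Y=1).
PAF = (0.50005 − 0.27393) / 0.50005 ≈ 0.4522

PAF ≈ 0.452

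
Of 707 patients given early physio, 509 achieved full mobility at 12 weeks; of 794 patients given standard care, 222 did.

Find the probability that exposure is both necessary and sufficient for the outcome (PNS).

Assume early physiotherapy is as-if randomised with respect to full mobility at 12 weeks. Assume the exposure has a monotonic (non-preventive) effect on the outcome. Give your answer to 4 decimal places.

PNS ≈ 0.4403

p₁ = P(outcome | exposed) = 509/707 = 0.71994
p₀ = P(outcome | unexposed) = 222/794 = 0.2796
Under exogeneity and monotonicity, PNS = p₁ − p₀.
PNS = 0.71994 − 0.2796 = 0.44035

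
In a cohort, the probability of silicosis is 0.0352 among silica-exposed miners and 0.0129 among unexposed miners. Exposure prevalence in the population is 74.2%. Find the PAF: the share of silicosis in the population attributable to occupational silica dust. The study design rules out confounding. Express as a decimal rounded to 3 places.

PAF ≈ 0.562

Let p₁ = 0.0352, p₀ = 0.0129.
Overall risk P(Y=1) = π·p₁ + (1−π)·p₀ = 0.742×0.0352 + 0.258×0.0129 = 0.029447.
Under exogeneity, PAF = [P(Y=1) − p₀] / P(Y=1).
PAF = (0.029447 − 0.0129) / 0.029447 ≈ 0.5619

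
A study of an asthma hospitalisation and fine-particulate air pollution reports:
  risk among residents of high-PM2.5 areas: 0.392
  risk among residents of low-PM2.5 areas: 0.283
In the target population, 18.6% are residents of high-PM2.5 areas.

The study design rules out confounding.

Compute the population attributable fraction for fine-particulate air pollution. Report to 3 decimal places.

Let p₁ = 0.392, p₀ = 0.283.
Overall risk P(Y=1) = π·p₁ + (1−π)·p₀ = 0.186×0.392 + 0.814×0.283 = 0.30327.
Under exogeneity, PAF = [P(Y=1) − p₀] / P(Y=1).
PAF = (0.30327 − 0.283) / 0.30327 ≈ 0.0669

PAF ≈ 0.067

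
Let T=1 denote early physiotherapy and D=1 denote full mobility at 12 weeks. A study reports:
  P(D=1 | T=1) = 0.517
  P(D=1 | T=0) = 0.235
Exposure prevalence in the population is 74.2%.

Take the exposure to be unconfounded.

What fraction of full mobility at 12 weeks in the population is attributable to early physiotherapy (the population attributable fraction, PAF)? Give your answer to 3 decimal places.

Let p₁ = 0.517, p₀ = 0.235.
Overall risk P(Y=1) = π·p₁ + (1−π)·p₀ = 0.742×0.517 + 0.258×0.235 = 0.44424.
Under exogeneity, PAF = [P(Y=1) − p₀] / P(Y=1).
PAF = (0.44424 − 0.235) / 0.44424 ≈ 0.4710

PAF ≈ 0.471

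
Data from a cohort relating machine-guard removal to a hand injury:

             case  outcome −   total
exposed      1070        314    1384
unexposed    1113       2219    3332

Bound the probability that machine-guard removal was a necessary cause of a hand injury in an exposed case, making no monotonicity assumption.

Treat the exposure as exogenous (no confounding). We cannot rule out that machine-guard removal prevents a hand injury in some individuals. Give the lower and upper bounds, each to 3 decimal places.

p₁ = P(outcome | exposed) = 1070/1384 = 0.77312
p₀ = P(outcome | unexposed) = 1113/3332 = 0.33403
Under exogeneity alone the bounds on PN are max{0,(p₁−p₀)/p₁} ≤ PN ≤ min{1,(1−p₀)/p₁}.
  lower = (p₁ − p₀)/p₁ = 0.43909 / 0.77312 ≈ 0.5679
  upper = min{1, (1 − p₀)/p₁} = 0.66597 / 0.77312 ≈ 0.8614

0.568 ≤ PN ≤ 0.861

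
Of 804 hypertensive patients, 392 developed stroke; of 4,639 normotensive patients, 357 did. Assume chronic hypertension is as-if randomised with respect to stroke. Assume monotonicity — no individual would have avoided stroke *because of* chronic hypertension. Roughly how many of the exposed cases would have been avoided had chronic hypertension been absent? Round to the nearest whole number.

about 330 cases

p₁ = P(outcome | exposed) = 392/804 = 0.48756
p₀ = P(outcome | unexposed) = 357/4639 = 0.076956
PN = (p₁ − p₀)/p₁ = (0.48756 − 0.076956) / 0.48756 ≈ 0.84216.
Attributable cases ≈ PN × (exposed cases) = 0.84216 × 392 ≈ 330.13.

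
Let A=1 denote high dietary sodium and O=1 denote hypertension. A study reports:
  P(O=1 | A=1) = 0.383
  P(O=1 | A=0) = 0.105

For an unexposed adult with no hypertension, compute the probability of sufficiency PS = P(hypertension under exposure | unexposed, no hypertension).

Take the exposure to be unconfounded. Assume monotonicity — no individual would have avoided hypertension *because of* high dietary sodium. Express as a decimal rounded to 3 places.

Let p₁ = 0.383, p₀ = 0.105.
Under exogeneity and monotonicity, PS = (p₁ − p₀) / (1 − p₀).
PS = (0.383 − 0.105) / (1 − 0.105) = 0.278 / 0.895 ≈ 0.3106

PS ≈ 0.311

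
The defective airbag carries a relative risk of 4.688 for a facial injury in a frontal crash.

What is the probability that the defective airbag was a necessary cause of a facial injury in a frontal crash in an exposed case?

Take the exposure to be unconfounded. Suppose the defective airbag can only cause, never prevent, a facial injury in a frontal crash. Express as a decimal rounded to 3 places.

Under exogeneity and monotonicity, PN = (RR − 1) / RR = 1 − 1/RR.
PN = (4.688 − 1) / 4.688 = 3.688 / 4.688 ≈ 0.7867

PN ≈ 0.787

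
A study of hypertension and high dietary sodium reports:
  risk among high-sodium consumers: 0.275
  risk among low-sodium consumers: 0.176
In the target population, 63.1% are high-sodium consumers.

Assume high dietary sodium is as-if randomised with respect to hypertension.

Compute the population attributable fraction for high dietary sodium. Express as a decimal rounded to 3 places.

Let p₁ = 0.275, p₀ = 0.176.
Overall risk P(Y=1) = π·p₁ + (1−π)·p₀ = 0.631×0.275 + 0.369×0.176 = 0.23847.
Under exogeneity, PAF = [P(Y=1) − p₀] / P(Y=1).
PAF = (0.23847 − 0.176) / 0.23847 ≈ 0.2620

PAF ≈ 0.262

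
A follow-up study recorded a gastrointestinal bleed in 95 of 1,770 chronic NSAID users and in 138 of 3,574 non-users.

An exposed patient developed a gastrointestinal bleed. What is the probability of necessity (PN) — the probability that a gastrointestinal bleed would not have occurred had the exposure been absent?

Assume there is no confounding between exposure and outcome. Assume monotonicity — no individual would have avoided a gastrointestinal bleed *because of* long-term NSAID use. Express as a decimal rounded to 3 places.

p₁ = P(outcome | exposed) = 95/1770 = 0.053672
p₀ = P(outcome | unexposed) = 138/3574 = 0.038612
Under exogeneity and monotonicity, PN = (p₁ − p₀) / p₁.
PN = (0.053672 − 0.038612) / 0.053672 = 0.01506 / 0.053672 ≈ 0.2806

PN ≈ 0.281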